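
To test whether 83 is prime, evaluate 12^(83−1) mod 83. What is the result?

12^1 ≡ 12 (mod 83)
12^2 ≡ 12^2 = 144 ≡ 61 (mod 83)
12^4 ≡ 61^2 = 3721 ≡ 69 (mod 83)
12^8 ≡ 69^2 = 4761 ≡ 30 (mod 83)
12^16 ≡ 30^2 = 900 ≡ 70 (mod 83)
12^32 ≡ 70^2 = 4900 ≡ 3 (mod 83)
12^64 ≡ 3^2 = 9 ≡ 9 (mod 83)
82 = 64 + 16 + 2 in binary powers of 2.
So 12^82 ≡ 9 · 70 · 61 ≡ 1 (mod 83).
Since the result is 1, base 12 gives no evidence that 83 is composite.

1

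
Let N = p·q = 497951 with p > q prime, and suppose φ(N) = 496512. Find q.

φ(n) = (p−1)(q−1) = n − (p+q) + 1, so p + q = 497951 − 496512 + 1 = 1440.
p and q are the roots of t² − 1440t + 497951 = 0.
Discriminant: 1440² − 4·497951 = 2073600 − 1991804 = 81796; √81796 = 286.
q = (1440 − 286)/2 = 577, p = (1440 + 286)/2 = 863.
Check: 577 · 863 = 497951.

577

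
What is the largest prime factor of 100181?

100181 = 17 · 5893
5893 = 71 · 83
83 is prime.
So 100181 = 17 · 71 · 83; the largest prime factor is 83.

83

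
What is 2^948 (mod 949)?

2^1 ≡ 2 (mod 949)
2^2 ≡ 2^2 = 4 ≡ 4 (mod 949)
2^4 ≡ 4^2 = 16 ≡ 16 (mod 949)
2^8 ≡ 16^2 = 256 ≡ 256 (mod 949)
2^16 ≡ 256^2 = 65536 ≡ 55 (mod 949)
2^32 ≡ 55^2 = 3025 ≡ 178 (mod 949)
2^64 ≡ 178^2 = 31684 ≡ 367 (mod 949)
2^128 ≡ 367^2 = 134689 ≡ 880 (mod 949)
2^256 ≡ 880^2 = 774400 ≡ 16 (mod 949)
2^512 ≡ 16^2 = 256 ≡ 256 (mod 949)
948 = 512 + 256 + 128 + 32 + 16 + 4 in binary powers of 2.
So 2^948 ≡ 256 · 16 · 880 · 178 · 55 · 16 ≡ 300 (mod 949).
Since 300 ≠ 1, base 2 is a Fermat witness: 949 is composite.

300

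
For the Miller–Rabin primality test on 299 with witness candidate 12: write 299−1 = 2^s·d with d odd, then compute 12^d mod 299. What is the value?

285

299 − 1 = 298 = 2^1 · 149, so d = 149.
12^1 ≡ 12 (mod 299)
12^2 ≡ 12^2 = 144 ≡ 144 (mod 299)
12^4 ≡ 144^2 = 20736 ≡ 105 (mod 299)
12^8 ≡ 105^2 = 11025 ≡ 261 (mod 299)
12^16 ≡ 261^2 = 68121 ≡ 248 (mod 299)
12^32 ≡ 248^2 = 61504 ≡ 209 (mod 299)
12^64 ≡ 209^2 = 43681 ≡ 27 (mod 299)
12^128 ≡ 27^2 = 729 ≡ 131 (mod 299)
149 = 128 + 16 + 4 + 1 in binary powers of 2.
So 12^149 ≡ 131 · 248 · 105 · 12 ≡ 285 (mod 299).
Squaring chain: 285; never reaches −1, so base 12 is a Miller–Rabin witness that 299 is composite.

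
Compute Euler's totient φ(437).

Factor: 437 = 19 · 23.
φ(437) = (19−1) · (23−1) = 18 · 22 = 396.

396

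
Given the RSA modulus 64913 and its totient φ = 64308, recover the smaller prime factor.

φ(n) = (p−1)(q−1) = n − (p+q) + 1, so p + q = 64913 − 64308 + 1 = 606.
p and q are the roots of t² − 606t + 64913 = 0.
Discriminant: 606² − 4·64913 = 367236 − 259652 = 107584; √107584 = 328.
q = (606 − 328)/2 = 139, p = (606 + 328)/2 = 467.
Check: 139 · 467 = 64913.

139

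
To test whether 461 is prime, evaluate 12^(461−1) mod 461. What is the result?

1

12^1 ≡ 12 (mod 461)
12^2 ≡ 12^2 = 144 ≡ 144 (mod 461)
12^4 ≡ 144^2 = 20736 ≡ 452 (mod 461)
12^8 ≡ 452^2 = 204304 ≡ 81 (mod 461)
12^16 ≡ 81^2 = 6561 ≡ 107 (mod 461)
12^32 ≡ 107^2 = 11449 ≡ 385 (mod 461)
12^64 ≡ 385^2 = 148225 ≡ 244 (mod 461)
12^128 ≡ 244^2 = 59536 ≡ 67 (mod 461)
12^256 ≡ 67^2 = 4489 ≡ 340 (mod 461)
460 = 256 + 128 + 64 + 8 + 4 in binary powers of 2.
So 12^460 ≡ 340 · 67 · 244 · 81 · 452 ≡ 1 (mod 461).
Since the result is 1, base 12 gives no evidence that 461 is composite.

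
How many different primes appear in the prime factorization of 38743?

3

38743 = 17 · 2279
2279 = 43 · 53
38743 = 17 · 43 · 53, which has 3 distinct prime factors.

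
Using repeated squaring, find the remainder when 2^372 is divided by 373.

2^1 ≡ 2 (mod 373)
2^2 ≡ 2^2 = 4 ≡ 4 (mod 373)
2^4 ≡ 4^2 = 16 ≡ 16 (mod 373)
2^8 ≡ 16^2 = 256 ≡ 256 (mod 373)
2^16 ≡ 256^2 = 65536 ≡ 261 (mod 373)
2^32 ≡ 261^2 = 68121 ≡ 235 (mod 373)
2^64 ≡ 235^2 = 55225 ≡ 21 (mod 373)
2^128 ≡ 21^2 = 441 ≡ 68 (mod 373)
2^256 ≡ 68^2 = 4624 ≡ 148 (mod 373)
372 = 256 + 64 + 32 + 16 + 4 in binary powers of 2.
So 2^372 ≡ 148 · 21 · 235 · 261 · 16 ≡ 1 (mod 373).
Since the result is 1, base 2 gives no evidence that 373 is composite.

1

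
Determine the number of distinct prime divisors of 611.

2

611 = 13 · 47
611 = 13 · 47, which has 2 distinct prime factors.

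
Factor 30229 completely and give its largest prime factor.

30229 = 19 · 1591
1591 = 37 · 43
43 is prime.
So 30229 = 19 · 37 · 43; the largest prime factor is 43.

43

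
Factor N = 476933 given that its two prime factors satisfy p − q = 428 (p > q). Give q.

509

Since p = q + 428, we have 476933 = q(q + 428), so q² + 428q − 476933 = 0.
Discriminant: 428² + 4·476933 = 183184 + 1907732 = 2090916; √2090916 = 1446.
q = (−428 + 1446)/2 = 509, and p = q + 428 = 937.
Check: 509 · 937 = 476933.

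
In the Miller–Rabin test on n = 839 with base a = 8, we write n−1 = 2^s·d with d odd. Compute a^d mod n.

839 − 1 = 838 = 2^1 · 419, so d = 419.
8^1 ≡ 8 (mod 839)
8^2 ≡ 8^2 = 64 ≡ 64 (mod 839)
8^4 ≡ 64^2 = 4096 ≡ 740 (mod 839)
8^8 ≡ 740^2 = 547600 ≡ 572 (mod 839)
8^16 ≡ 572^2 = 327184 ≡ 813 (mod 839)
8^32 ≡ 813^2 = 660969 ≡ 676 (mod 839)
8^64 ≡ 676^2 = 456976 ≡ 560 (mod 839)
8^128 ≡ 560^2 = 313600 ≡ 653 (mod 839)
8^256 ≡ 653^2 = 426409 ≡ 197 (mod 839)
419 = 256 + 128 + 32 + 2 + 1 in binary powers of 2.
So 8^419 ≡ 197 · 653 · 676 · 64 · 8 ≡ 1 (mod 839).
Since 8^d ≡ 1 (mod 839), base 8 does not prove 839 composite.

1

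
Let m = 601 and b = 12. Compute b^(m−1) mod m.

1

12^1 ≡ 12 (mod 601)
12^2 ≡ 12^2 = 144 ≡ 144 (mod 601)
12^4 ≡ 144^2 = 20736 ≡ 302 (mod 601)
12^8 ≡ 302^2 = 91204 ≡ 453 (mod 601)
12^16 ≡ 453^2 = 205209 ≡ 268 (mod 601)
12^32 ≡ 268^2 = 71824 ≡ 305 (mod 601)
12^64 ≡ 305^2 = 93025 ≡ 471 (mod 601)
12^128 ≡ 471^2 = 221841 ≡ 72 (mod 601)
12^256 ≡ 72^2 = 5184 ≡ 376 (mod 601)
12^512 ≡ 376^2 = 141376 ≡ 141 (mod 601)
600 = 512 + 64 + 16 + 8 in binary powers of 2.
So 12^600 ≡ 141 · 471 · 268 · 453 ≡ 1 (mod 601).
Since the result is 1, base 12 gives no evidence that 601 is composite.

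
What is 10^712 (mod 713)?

10^1 ≡ 10 (mod 713)
10^2 ≡ 10^2 = 100 ≡ 100 (mod 713)
10^4 ≡ 100^2 = 10000 ≡ 18 (mod 713)
10^8 ≡ 18^2 = 324 ≡ 324 (mod 713)
10^16 ≡ 324^2 = 104976 ≡ 165 (mod 713)
10^32 ≡ 165^2 = 27225 ≡ 131 (mod 713)
10^64 ≡ 131^2 = 17161 ≡ 49 (mod 713)
10^128 ≡ 49^2 = 2401 ≡ 262 (mod 713)
10^256 ≡ 262^2 = 68644 ≡ 196 (mod 713)
10^512 ≡ 196^2 = 38416 ≡ 627 (mod 713)
712 = 512 + 128 + 64 + 8 in binary powers of 2.
So 10^712 ≡ 627 · 262 · 49 · 324 ≡ 485 (mod 713).
Since 485 ≠ 1, base 10 is a Fermat witness: 713 is composite.

485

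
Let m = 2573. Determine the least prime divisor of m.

2573 is odd.
Digit sum 17, not divisible by 3.
Ends in 3: not divisible by 5.
7: 2573 = 7·367 + 4
11: 2573 = 11·233 + 10
13: 2573 = 13·197 + 12
17: 2573 = 17·151 + 6
19: 2573 = 19·135 + 8
23: 2573 = 23·111 + 20
29: 2573 = 29·88 + 21
31: 2573 = 31·83

31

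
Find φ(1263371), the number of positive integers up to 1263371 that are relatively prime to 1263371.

Factor: 1263371 = 61 · 139 · 149.
φ(1263371) = (61−1) · (139−1) · (149−1) = 60 · 138 · 148 = 1225440.

1225440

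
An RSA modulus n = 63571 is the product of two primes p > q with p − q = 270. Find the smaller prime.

Since p = q + 270, we have 63571 = q(q + 270), so q² + 270q − 63571 = 0.
Discriminant: 270² + 4·63571 = 72900 + 254284 = 327184; √327184 = 572.
q = (−270 + 572)/2 = 151, and p = q + 270 = 421.
Check: 151 · 421 = 63571.

151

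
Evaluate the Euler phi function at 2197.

Factor: 2197 = 13^3.
φ(2197) = 13^2·(13−1) = 2028.

2028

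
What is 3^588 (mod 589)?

562

3^1 ≡ 3 (mod 589)
3^2 ≡ 3^2 = 9 ≡ 9 (mod 589)
3^4 ≡ 9^2 = 81 ≡ 81 (mod 589)
3^8 ≡ 81^2 = 6561 ≡ 82 (mod 589)
3^16 ≡ 82^2 = 6724 ≡ 245 (mod 589)
3^32 ≡ 245^2 = 60025 ≡ 536 (mod 589)
3^64 ≡ 536^2 = 287296 ≡ 453 (mod 589)
3^128 ≡ 453^2 = 205209 ≡ 237 (mod 589)
3^256 ≡ 237^2 = 56169 ≡ 214 (mod 589)
3^512 ≡ 214^2 = 45796 ≡ 443 (mod 589)
588 = 512 + 64 + 8 + 4 in binary powers of 2.
So 3^588 ≡ 443 · 453 · 82 · 81 ≡ 562 (mod 589).
Since 562 ≠ 1, base 3 is a Fermat witness: 589 is composite.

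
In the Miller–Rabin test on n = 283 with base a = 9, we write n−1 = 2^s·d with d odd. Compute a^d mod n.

1

283 − 1 = 282 = 2^1 · 141, so d = 141.
9^1 ≡ 9 (mod 283)
9^2 ≡ 9^2 = 81 ≡ 81 (mod 283)
9^4 ≡ 81^2 = 6561 ≡ 52 (mod 283)
9^8 ≡ 52^2 = 2704 ≡ 157 (mod 283)
9^16 ≡ 157^2 = 24649 ≡ 28 (mod 283)
9^32 ≡ 28^2 = 784 ≡ 218 (mod 283)
9^64 ≡ 218^2 = 47524 ≡ 263 (mod 283)
9^128 ≡ 263^2 = 69169 ≡ 117 (mod 283)
141 = 128 + 8 + 4 + 1 in binary powers of 2.
So 9^141 ≡ 117 · 157 · 52 · 9 ≡ 1 (mod 283).
Since 9^d ≡ 1 (mod 283), base 9 does not prove 283 composite.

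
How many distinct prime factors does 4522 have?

4522 = 2 · 2261
2261 = 7 · 323
323 = 17 · 19
4522 = 2 · 7 · 17 · 19, which has 4 distinct prime factors.

4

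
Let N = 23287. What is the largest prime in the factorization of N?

23287 = 11 · 2117
2117 = 29 · 73
73 is prime.
So 23287 = 11 · 29 · 73; the largest prime factor is 73.

73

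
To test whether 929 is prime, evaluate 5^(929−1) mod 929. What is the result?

5^1 ≡ 5 (mod 929)
5^2 ≡ 5^2 = 25 ≡ 25 (mod 929)
5^4 ≡ 25^2 = 625 ≡ 625 (mod 929)
5^8 ≡ 625^2 = 390625 ≡ 445 (mod 929)
5^16 ≡ 445^2 = 198025 ≡ 148 (mod 929)
5^32 ≡ 148^2 = 21904 ≡ 537 (mod 929)
5^64 ≡ 537^2 = 288369 ≡ 379 (mod 929)
5^128 ≡ 379^2 = 143641 ≡ 575 (mod 929)
5^256 ≡ 575^2 = 330625 ≡ 830 (mod 929)
5^512 ≡ 830^2 = 688900 ≡ 511 (mod 929)
928 = 512 + 256 + 128 + 32 in binary powers of 2.
So 5^928 ≡ 511 · 830 · 575 · 537 ≡ 1 (mod 929).
Since the result is 1, base 5 gives no evidence that 929 is composite.

1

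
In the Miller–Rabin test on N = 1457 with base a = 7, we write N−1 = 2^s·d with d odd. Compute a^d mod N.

1061

1457 − 1 = 1456 = 2^4 · 91, so d = 91.
7^1 ≡ 7 (mod 1457)
7^2 ≡ 7^2 = 49 ≡ 49 (mod 1457)
7^4 ≡ 49^2 = 2401 ≡ 944 (mod 1457)
7^8 ≡ 944^2 = 891136 ≡ 909 (mod 1457)
7^16 ≡ 909^2 = 826281 ≡ 162 (mod 1457)
7^32 ≡ 162^2 = 26244 ≡ 18 (mod 1457)
7^64 ≡ 18^2 = 324 ≡ 324 (mod 1457)
91 = 64 + 16 + 8 + 2 + 1 in binary powers of 2.
So 7^91 ≡ 324 · 162 · 909 · 49 · 7 ≡ 1061 (mod 1457).
Squaring chain: 1061 → 917 → 200 → 661; never reaches −1, so base 7 is a Miller–Rabin witness that 1457 is composite.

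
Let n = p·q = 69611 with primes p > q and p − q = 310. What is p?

461

Since p = q + 310, we have 69611 = q(q + 310), so q² + 310q − 69611 = 0.
Discriminant: 310² + 4·69611 = 96100 + 278444 = 374544; √374544 = 612.
q = (−310 + 612)/2 = 151, and p = q + 310 = 461.
Check: 151 · 461 = 69611.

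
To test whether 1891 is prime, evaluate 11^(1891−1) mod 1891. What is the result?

11^1 ≡ 11 (mod 1891)
11^2 ≡ 11^2 = 121 ≡ 121 (mod 1891)
11^4 ≡ 121^2 = 14641 ≡ 1404 (mod 1891)
11^8 ≡ 1404^2 = 1971216 ≡ 794 (mod 1891)
11^16 ≡ 794^2 = 630436 ≡ 733 (mod 1891)
11^32 ≡ 733^2 = 537289 ≡ 245 (mod 1891)
11^64 ≡ 245^2 = 60025 ≡ 1404 (mod 1891)
11^128 ≡ 1404^2 = 1971216 ≡ 794 (mod 1891)
11^256 ≡ 794^2 = 630436 ≡ 733 (mod 1891)
11^512 ≡ 733^2 = 537289 ≡ 245 (mod 1891)
11^1024 ≡ 245^2 = 60025 ≡ 1404 (mod 1891)
1890 = 1024 + 512 + 256 + 64 + 32 + 2 in binary powers of 2.
So 11^1890 ≡ 1404 · 245 · 733 · 1404 · 245 · 121 ≡ 1768 (mod 1891).
Since 1768 ≠ 1, base 11 is a Fermat witness: 1891 is composite.

1768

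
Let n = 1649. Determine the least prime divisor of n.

1649 is odd.
Digit sum 20, not divisible by 3.
Ends in 9: not divisible by 5.
7: 1649 = 7·235 + 4
11: 1649 = 11·149 + 10
13: 1649 = 13·126 + 11
17: 1649 = 17·97

17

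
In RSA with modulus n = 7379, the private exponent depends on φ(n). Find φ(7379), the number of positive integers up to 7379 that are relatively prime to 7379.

7176

Factor: 7379 = 47 · 157.
φ(7379) = (47−1) · (157−1) = 46 · 156 = 7176.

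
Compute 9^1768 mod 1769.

9^1 ≡ 9 (mod 1769)
9^2 ≡ 9^2 = 81 ≡ 81 (mod 1769)
9^4 ≡ 81^2 = 6561 ≡ 1254 (mod 1769)
9^8 ≡ 1254^2 = 1572516 ≡ 1644 (mod 1769)
9^16 ≡ 1644^2 = 2702736 ≡ 1473 (mod 1769)
9^32 ≡ 1473^2 = 2169729 ≡ 935 (mod 1769)
9^64 ≡ 935^2 = 874225 ≡ 339 (mod 1769)
9^128 ≡ 339^2 = 114921 ≡ 1705 (mod 1769)
9^256 ≡ 1705^2 = 2907025 ≡ 558 (mod 1769)
9^512 ≡ 558^2 = 311364 ≡ 20 (mod 1769)
9^1024 ≡ 20^2 = 400 ≡ 400 (mod 1769)
1768 = 1024 + 512 + 128 + 64 + 32 + 8 in binary powers of 2.
So 9^1768 ≡ 400 · 20 · 1705 · 339 · 935 · 1644 ≡ 790 (mod 1769).
Since 790 ≠ 1, base 9 is a Fermat witness: 1769 is composite.

790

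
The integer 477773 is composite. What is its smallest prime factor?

41

477773 is odd.
Digit sum 35, not divisible by 3.
Ends in 3: not divisible by 5.
7: 477773 = 7·68253 + 2
11: 477773 = 11·43433 + 10
13: 477773 = 13·36751 + 10
17: 477773 = 17·28104 + 5
19: 477773 = 19·25145 + 18
23: 477773 = 23·20772 + 17
29: 477773 = 29·16474 + 27
31: 477773 = 31·15412 + 1
37: 477773 = 37·12912 + 29
41: 477773 = 41·11653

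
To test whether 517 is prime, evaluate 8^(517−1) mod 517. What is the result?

8^1 ≡ 8 (mod 517)
8^2 ≡ 8^2 = 64 ≡ 64 (mod 517)
8^4 ≡ 64^2 = 4096 ≡ 477 (mod 517)
8^8 ≡ 477^2 = 227529 ≡ 49 (mod 517)
8^16 ≡ 49^2 = 2401 ≡ 333 (mod 517)
8^32 ≡ 333^2 = 110889 ≡ 251 (mod 517)
8^64 ≡ 251^2 = 63001 ≡ 444 (mod 517)
8^128 ≡ 444^2 = 197136 ≡ 159 (mod 517)
8^256 ≡ 159^2 = 25281 ≡ 465 (mod 517)
8^512 ≡ 465^2 = 216225 ≡ 119 (mod 517)
516 = 512 + 4 in binary powers of 2.
So 8^516 ≡ 119 · 477 ≡ 410 (mod 517).
Since 410 ≠ 1, base 8 is a Fermat witness: 517 is composite.

410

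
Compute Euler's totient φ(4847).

4680

Factor: 4847 = 37 · 131.
φ(4847) = (37−1) · (131−1) = 36 · 130 = 4680.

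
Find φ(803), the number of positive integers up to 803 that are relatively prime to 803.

720

Factor: 803 = 11 · 73.
φ(803) = (11−1) · (73−1) = 10 · 72 = 720.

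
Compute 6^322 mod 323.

104

6^1 ≡ 6 (mod 323)
6^2 ≡ 6^2 = 36 ≡ 36 (mod 323)
6^4 ≡ 36^2 = 1296 ≡ 4 (mod 323)
6^8 ≡ 4^2 = 16 ≡ 16 (mod 323)
6^16 ≡ 16^2 = 256 ≡ 256 (mod 323)
6^32 ≡ 256^2 = 65536 ≡ 290 (mod 323)
6^64 ≡ 290^2 = 84100 ≡ 120 (mod 323)
6^128 ≡ 120^2 = 14400 ≡ 188 (mod 323)
6^256 ≡ 188^2 = 35344 ≡ 137 (mod 323)
322 = 256 + 64 + 2 in binary powers of 2.
So 6^322 ≡ 137 · 120 · 36 ≡ 104 (mod 323).
Since 104 ≠ 1, base 6 is a Fermat witness: 323 is composite.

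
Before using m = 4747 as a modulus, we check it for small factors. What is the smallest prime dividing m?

47

4747 is odd.
Digit sum 22, not divisible by 3.
Ends in 7: not divisible by 5.
7: 4747 = 7·678 + 1
11: 4747 = 11·431 + 6
13: 4747 = 13·365 + 2
17: 4747 = 17·279 + 4
19: 4747 = 19·249 + 16
23: 4747 = 23·206 + 9
29: 4747 = 29·163 + 20
31: 4747 = 31·153 + 4
37: 4747 = 37·128 + 11
41: 4747 = 41·115 + 32
43: 4747 = 43·110 + 17
47: 4747 = 47·101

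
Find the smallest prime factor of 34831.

34831 is odd.
Digit sum 19, not divisible by 3.
Ends in 1: not divisible by 5.
7: 34831 = 7·4975 + 6
11: 34831 = 11·3166 + 5
13: 34831 = 13·2679 + 4
17: 34831 = 17·2048 + 15
19: 34831 = 19·1833 + 4
23: 34831 = 23·1514 + 9
29: 34831 = 29·1201 + 2
31: 34831 = 31·1123 + 18
37: 34831 = 37·941 + 14
41: 34831 = 41·849 + 22
43: 34831 = 43·810 + 1
47: 34831 = 47·741 + 4
53: 34831 = 53·657 + 10
59: 34831 = 59·590 + 21
61: 34831 = 61·571

61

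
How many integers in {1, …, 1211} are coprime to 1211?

1032

Factor: 1211 = 7 · 173.
φ(1211) = (7−1) · (173−1) = 6 · 172 = 1032.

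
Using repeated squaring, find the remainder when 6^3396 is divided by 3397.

732

6^1 ≡ 6 (mod 3397)
6^2 ≡ 6^2 = 36 ≡ 36 (mod 3397)
6^4 ≡ 36^2 = 1296 ≡ 1296 (mod 3397)
6^8 ≡ 1296^2 = 1679616 ≡ 1498 (mod 3397)
6^16 ≡ 1498^2 = 2244004 ≡ 1984 (mod 3397)
6^32 ≡ 1984^2 = 3936256 ≡ 2530 (mod 3397)
6^64 ≡ 2530^2 = 6400900 ≡ 952 (mod 3397)
6^128 ≡ 952^2 = 906304 ≡ 2702 (mod 3397)
6^256 ≡ 2702^2 = 7300804 ≡ 651 (mod 3397)
6^512 ≡ 651^2 = 423801 ≡ 2573 (mod 3397)
6^1024 ≡ 2573^2 = 6620329 ≡ 2973 (mod 3397)
6^2048 ≡ 2973^2 = 8838729 ≡ 3132 (mod 3397)
3396 = 2048 + 1024 + 256 + 64 + 4 in binary powers of 2.
So 6^3396 ≡ 3132 · 2973 · 651 · 952 · 1296 ≡ 732 (mod 3397).
Since 732 ≠ 1, base 6 is a Fermat witness: 3397 is composite.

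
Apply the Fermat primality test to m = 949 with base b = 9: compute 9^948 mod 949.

9^1 ≡ 9 (mod 949)
9^2 ≡ 9^2 = 81 ≡ 81 (mod 949)
9^4 ≡ 81^2 = 6561 ≡ 867 (mod 949)
9^8 ≡ 867^2 = 751689 ≡ 81 (mod 949)
9^16 ≡ 81^2 = 6561 ≡ 867 (mod 949)
9^32 ≡ 867^2 = 751689 ≡ 81 (mod 949)
9^64 ≡ 81^2 = 6561 ≡ 867 (mod 949)
9^128 ≡ 867^2 = 751689 ≡ 81 (mod 949)
9^256 ≡ 81^2 = 6561 ≡ 867 (mod 949)
9^512 ≡ 867^2 = 751689 ≡ 81 (mod 949)
948 = 512 + 256 + 128 + 32 + 16 + 4 in binary powers of 2.
So 9^948 ≡ 81 · 867 · 81 · 81 · 867 · 867 ≡ 1 (mod 949).
Since the result is 1, base 9 gives no evidence that 949 is composite.

1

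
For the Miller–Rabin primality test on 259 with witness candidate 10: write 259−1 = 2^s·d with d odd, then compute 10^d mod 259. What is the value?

223

259 − 1 = 258 = 2^1 · 129, so d = 129.
10^1 ≡ 10 (mod 259)
10^2 ≡ 10^2 = 100 ≡ 100 (mod 259)
10^4 ≡ 100^2 = 10000 ≡ 158 (mod 259)
10^8 ≡ 158^2 = 24964 ≡ 100 (mod 259)
10^16 ≡ 100^2 = 10000 ≡ 158 (mod 259)
10^32 ≡ 158^2 = 24964 ≡ 100 (mod 259)
10^64 ≡ 100^2 = 10000 ≡ 158 (mod 259)
10^128 ≡ 158^2 = 24964 ≡ 100 (mod 259)
129 = 128 + 1 in binary powers of 2.
So 10^129 ≡ 100 · 10 ≡ 223 (mod 259).
Squaring chain: 223; never reaches −1, so base 10 is a Miller–Rabin witness that 259 is composite.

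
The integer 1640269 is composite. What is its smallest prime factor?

1640269 is odd.
Digit sum 28, not divisible by 3.
Ends in 9: not divisible by 5.
7: 1640269 = 7·234324 + 1
11: 1640269 = 11·149115 + 4
13: 1640269 = 13·126174 + 7
17: 1640269 = 17·96486 + 7
19: 1640269 = 19·86329 + 18
23: 1640269 = 23·71316 + 1
29: 1640269 = 29·56561

29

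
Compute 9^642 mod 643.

1

9^1 ≡ 9 (mod 643)
9^2 ≡ 9^2 = 81 ≡ 81 (mod 643)
9^4 ≡ 81^2 = 6561 ≡ 131 (mod 643)
9^8 ≡ 131^2 = 17161 ≡ 443 (mod 643)
9^16 ≡ 443^2 = 196249 ≡ 134 (mod 643)
9^32 ≡ 134^2 = 17956 ≡ 595 (mod 643)
9^64 ≡ 595^2 = 354025 ≡ 375 (mod 643)
9^128 ≡ 375^2 = 140625 ≡ 451 (mod 643)
9^256 ≡ 451^2 = 203401 ≡ 213 (mod 643)
9^512 ≡ 213^2 = 45369 ≡ 359 (mod 643)
642 = 512 + 128 + 2 in binary powers of 2.
So 9^642 ≡ 359 · 451 · 81 ≡ 1 (mod 643).
Since the result is 1, base 9 gives no evidence that 643 is composite.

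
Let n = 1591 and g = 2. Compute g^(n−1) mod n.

471

2^1 ≡ 2 (mod 1591)
2^2 ≡ 2^2 = 4 ≡ 4 (mod 1591)
2^4 ≡ 4^2 = 16 ≡ 16 (mod 1591)
2^8 ≡ 16^2 = 256 ≡ 256 (mod 1591)
2^16 ≡ 256^2 = 65536 ≡ 305 (mod 1591)
2^32 ≡ 305^2 = 93025 ≡ 747 (mod 1591)
2^64 ≡ 747^2 = 558009 ≡ 1159 (mod 1591)
2^128 ≡ 1159^2 = 1343281 ≡ 477 (mod 1591)
2^256 ≡ 477^2 = 227529 ≡ 16 (mod 1591)
2^512 ≡ 16^2 = 256 ≡ 256 (mod 1591)
2^1024 ≡ 256^2 = 65536 ≡ 305 (mod 1591)
1590 = 1024 + 512 + 32 + 16 + 4 + 2 in binary powers of 2.
So 2^1590 ≡ 305 · 256 · 747 · 305 · 16 · 4 ≡ 471 (mod 1591).
Since 471 ≠ 1, base 2 is a Fermat witness: 1591 is composite.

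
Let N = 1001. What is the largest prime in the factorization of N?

1001 = 7 · 143
143 = 11 · 13
13 is prime.
So 1001 = 7 · 11 · 13; the largest prime factor is 13.

13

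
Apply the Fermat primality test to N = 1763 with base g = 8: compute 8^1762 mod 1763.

8^1 ≡ 8 (mod 1763)
8^2 ≡ 8^2 = 64 ≡ 64 (mod 1763)
8^4 ≡ 64^2 = 4096 ≡ 570 (mod 1763)
8^8 ≡ 570^2 = 324900 ≡ 508 (mod 1763)
8^16 ≡ 508^2 = 258064 ≡ 666 (mod 1763)
8^32 ≡ 666^2 = 443556 ≡ 1043 (mod 1763)
8^64 ≡ 1043^2 = 1087849 ≡ 78 (mod 1763)
8^128 ≡ 78^2 = 6084 ≡ 795 (mod 1763)
8^256 ≡ 795^2 = 632025 ≡ 871 (mod 1763)
8^512 ≡ 871^2 = 758641 ≡ 551 (mod 1763)
8^1024 ≡ 551^2 = 303601 ≡ 365 (mod 1763)
1762 = 1024 + 512 + 128 + 64 + 32 + 2 in binary powers of 2.
So 8^1762 ≡ 365 · 551 · 795 · 78 · 1043 · 64 ≡ 1417 (mod 1763).
Since 1417 ≠ 1, base 8 is a Fermat witness: 1763 is composite.

1417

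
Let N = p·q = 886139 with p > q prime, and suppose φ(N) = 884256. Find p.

φ(n) = (p−1)(q−1) = n − (p+q) + 1, so p + q = 886139 − 884256 + 1 = 1884.
p and q are the roots of t² − 1884t + 886139 = 0.
Discriminant: 1884² − 4·886139 = 3549456 − 3544556 = 4900; √4900 = 70.
q = (1884 − 70)/2 = 907, p = (1884 + 70)/2 = 977.
Check: 907 · 977 = 886139.

977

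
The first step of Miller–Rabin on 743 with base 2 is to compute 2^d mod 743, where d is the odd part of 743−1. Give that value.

1

743 − 1 = 742 = 2^1 · 371, so d = 371.
2^1 ≡ 2 (mod 743)
2^2 ≡ 2^2 = 4 ≡ 4 (mod 743)
2^4 ≡ 4^2 = 16 ≡ 16 (mod 743)
2^8 ≡ 16^2 = 256 ≡ 256 (mod 743)
2^16 ≡ 256^2 = 65536 ≡ 152 (mod 743)
2^32 ≡ 152^2 = 23104 ≡ 71 (mod 743)
2^64 ≡ 71^2 = 5041 ≡ 583 (mod 743)
2^128 ≡ 583^2 = 339889 ≡ 338 (mod 743)
2^256 ≡ 338^2 = 114244 ≡ 565 (mod 743)
371 = 256 + 64 + 32 + 16 + 2 + 1 in binary powers of 2.
So 2^371 ≡ 565 · 583 · 71 · 152 · 4 · 2 ≡ 1 (mod 743).
Since 2^d ≡ 1 (mod 743), base 2 does not prove 743 composite.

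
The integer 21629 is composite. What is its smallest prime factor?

21629 is odd.
Digit sum 20, not divisible by 3.
Ends in 9: not divisible by 5.
7: 21629 = 7·3089 + 6
11: 21629 = 11·1966 + 3
13: 21629 = 13·1663 + 10
17: 21629 = 17·1272 + 5
19: 21629 = 19·1138 + 7
23: 21629 = 23·940 + 9
29: 21629 = 29·745 + 24
31: 21629 = 31·697 + 22
37: 21629 = 37·584 + 21
41: 21629 = 41·527 + 22
43: 21629 = 43·503

43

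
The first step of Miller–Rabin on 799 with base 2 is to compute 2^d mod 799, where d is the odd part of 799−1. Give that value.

799 − 1 = 798 = 2^1 · 399, so d = 399.
2^1 ≡ 2 (mod 799)
2^2 ≡ 2^2 = 4 ≡ 4 (mod 799)
2^4 ≡ 4^2 = 16 ≡ 16 (mod 799)
2^8 ≡ 16^2 = 256 ≡ 256 (mod 799)
2^16 ≡ 256^2 = 65536 ≡ 18 (mod 799)
2^32 ≡ 18^2 = 324 ≡ 324 (mod 799)
2^64 ≡ 324^2 = 104976 ≡ 307 (mod 799)
2^128 ≡ 307^2 = 94249 ≡ 766 (mod 799)
2^256 ≡ 766^2 = 586756 ≡ 290 (mod 799)
399 = 256 + 128 + 8 + 4 + 2 + 1 in binary powers of 2.
So 2^399 ≡ 290 · 766 · 256 · 16 · 4 · 2 ≡ 162 (mod 799).
Squaring chain: 162; never reaches −1, so base 2 is a Miller–Rabin witness that 799 is composite.

162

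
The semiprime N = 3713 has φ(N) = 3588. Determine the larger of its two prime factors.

φ(n) = (p−1)(q−1) = n − (p+q) + 1, so p + q = 3713 − 3588 + 1 = 126.
p and q are the roots of t² − 126t + 3713 = 0.
Discriminant: 126² − 4·3713 = 15876 − 14852 = 1024; √1024 = 32.
q = (126 − 32)/2 = 47, p = (126 + 32)/2 = 79.
Check: 47 · 79 = 3713.

79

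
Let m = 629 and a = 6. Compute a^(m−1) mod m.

38

6^1 ≡ 6 (mod 629)
6^2 ≡ 6^2 = 36 ≡ 36 (mod 629)
6^4 ≡ 36^2 = 1296 ≡ 38 (mod 629)
6^8 ≡ 38^2 = 1444 ≡ 186 (mod 629)
6^16 ≡ 186^2 = 34596 ≡ 1 (mod 629)
6^32 ≡ 1^2 = 1 ≡ 1 (mod 629)
6^64 ≡ 1^2 = 1 ≡ 1 (mod 629)
6^128 ≡ 1^2 = 1 ≡ 1 (mod 629)
6^256 ≡ 1^2 = 1 ≡ 1 (mod 629)
6^512 ≡ 1^2 = 1 ≡ 1 (mod 629)
628 = 512 + 64 + 32 + 16 + 4 in binary powers of 2.
So 6^628 ≡ 1 · 1 · 1 · 1 · 38 ≡ 38 (mod 629).
Since 38 ≠ 1, base 6 is a Fermat witness: 629 is composite.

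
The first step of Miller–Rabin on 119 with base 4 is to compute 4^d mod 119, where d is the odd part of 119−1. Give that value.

119 − 1 = 118 = 2^1 · 59, so d = 59.
4^1 ≡ 4 (mod 119)
4^2 ≡ 4^2 = 16 ≡ 16 (mod 119)
4^4 ≡ 16^2 = 256 ≡ 18 (mod 119)
4^8 ≡ 18^2 = 324 ≡ 86 (mod 119)
4^16 ≡ 86^2 = 7396 ≡ 18 (mod 119)
4^32 ≡ 18^2 = 324 ≡ 86 (mod 119)
59 = 32 + 16 + 8 + 2 + 1 in binary powers of 2.
So 4^59 ≡ 86 · 18 · 86 · 16 · 4 ≡ 30 (mod 119).
Squaring chain: 30; never reaches −1, so base 4 is a Miller–Rabin witness that 119 is composite.

30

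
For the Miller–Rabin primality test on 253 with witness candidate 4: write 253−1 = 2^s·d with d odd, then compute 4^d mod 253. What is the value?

253 − 1 = 252 = 2^2 · 63, so d = 63.
4^1 ≡ 4 (mod 253)
4^2 ≡ 4^2 = 16 ≡ 16 (mod 253)
4^4 ≡ 16^2 = 256 ≡ 3 (mod 253)
4^8 ≡ 3^2 = 9 ≡ 9 (mod 253)
4^16 ≡ 9^2 = 81 ≡ 81 (mod 253)
4^32 ≡ 81^2 = 6561 ≡ 236 (mod 253)
63 = 32 + 16 + 8 + 4 + 2 + 1 in binary powers of 2.
So 4^63 ≡ 236 · 81 · 9 · 3 · 16 · 4 ≡ 9 (mod 253).
Squaring chain: 9 → 81; never reaches −1, so base 4 is a Miller–Rabin witness that 253 is composite.

9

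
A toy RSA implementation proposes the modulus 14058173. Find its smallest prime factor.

14058173 is odd.
Digit sum 29, not divisible by 3.
Ends in 3: not divisible by 5.
7: 14058173 = 7·2008310 + 3
11: 14058173 = 11·1278015 + 8
13: 14058173 = 13·1081397 + 12
17: 14058173 = 17·826951 + 6
19: 14058173 = 19·739903 + 16
23: 14058173 = 23·611224 + 21
29: 14058173 = 29·484764 + 17
31: 14058173 = 31·453489 + 14
37: 14058173 = 37·379950 + 23
41: 14058173 = 41·342882 + 11
43: 14058173 = 43·326934 + 11
47: 14058173 = 47·299110 + 3
53: 14058173 = 53·265248 + 29
59: 14058173 = 59·238274 + 7
61: 14058173 = 61·230461 + 52
67: 14058173 = 67·209823 + 32
71: 14058173 = 71·198002 + 31
73: 14058173 = 73·192577 + 52
79: 14058173 = 79·177951 + 44
83: 14058173 = 83·169375 + 48
89: 14058173 = 89·157957

89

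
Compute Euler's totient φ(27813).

Factor: 27813 = 3 · 73 · 127.
φ(27813) = (3−1) · (73−1) · (127−1) = 2 · 72 · 126 = 18144.

18144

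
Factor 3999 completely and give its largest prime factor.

43

3999 = 3 · 1333
1333 = 31 · 43
43 is prime.
So 3999 = 3 · 31 · 43; the largest prime factor is 43.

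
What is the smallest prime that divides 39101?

61

39101 is odd.
Digit sum 14, not divisible by 3.
Ends in 1: not divisible by 5.
7: 39101 = 7·5585 + 6
11: 39101 = 11·3554 + 7
13: 39101 = 13·3007 + 10
17: 39101 = 17·2300 + 1
19: 39101 = 19·2057 + 18
23: 39101 = 23·1700 + 1
29: 39101 = 29·1348 + 9
31: 39101 = 31·1261 + 10
37: 39101 = 37·1056 + 29
41: 39101 = 41·953 + 28
43: 39101 = 43·909 + 14
47: 39101 = 47·831 + 44
53: 39101 = 53·737 + 40
59: 39101 = 59·662 + 43
61: 39101 = 61·641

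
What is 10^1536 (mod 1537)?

1531

10^1 ≡ 10 (mod 1537)
10^2 ≡ 10^2 = 100 ≡ 100 (mod 1537)
10^4 ≡ 100^2 = 10000 ≡ 778 (mod 1537)
10^8 ≡ 778^2 = 605284 ≡ 1243 (mod 1537)
10^16 ≡ 1243^2 = 1545049 ≡ 364 (mod 1537)
10^32 ≡ 364^2 = 132496 ≡ 314 (mod 1537)
10^64 ≡ 314^2 = 98596 ≡ 228 (mod 1537)
10^128 ≡ 228^2 = 51984 ≡ 1263 (mod 1537)
10^256 ≡ 1263^2 = 1595169 ≡ 1300 (mod 1537)
10^512 ≡ 1300^2 = 1690000 ≡ 837 (mod 1537)
10^1024 ≡ 837^2 = 700569 ≡ 1234 (mod 1537)
1536 = 1024 + 512 in binary powers of 2.
So 10^1536 ≡ 1234 · 837 ≡ 1531 (mod 1537).
Since 1531 ≠ 1, base 10 is a Fermat witness: 1537 is composite.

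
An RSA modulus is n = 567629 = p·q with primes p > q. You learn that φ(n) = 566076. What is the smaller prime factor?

587

φ(n) = (p−1)(q−1) = n − (p+q) + 1, so p + q = 567629 − 566076 + 1 = 1554.
p and q are the roots of t² − 1554t + 567629 = 0.
Discriminant: 1554² − 4·567629 = 2414916 − 2270516 = 144400; √144400 = 380.
q = (1554 − 380)/2 = 587, p = (1554 + 380)/2 = 967.
Check: 587 · 967 = 567629.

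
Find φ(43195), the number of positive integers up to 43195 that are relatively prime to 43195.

33696

Factor: 43195 = 5 · 53 · 163.
φ(43195) = (5−1) · (53−1) · (163−1) = 4 · 52 · 162 = 33696.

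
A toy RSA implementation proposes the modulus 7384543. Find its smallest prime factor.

7384543 is odd.
Digit sum 34, not divisible by 3.
Ends in 3: not divisible by 5.
7: 7384543 = 7·1054934 + 5
11: 7384543 = 11·671322 + 1
13: 7384543 = 13·568041 + 10
17: 7384543 = 17·434384 + 15
19: 7384543 = 19·388660 + 3
23: 7384543 = 23·321067 + 2
29: 7384543 = 29·254639 + 12
31: 7384543 = 31·238211 + 2
37: 7384543 = 37·199582 + 9
41: 7384543 = 41·180110 + 33
43: 7384543 = 43·171733 + 24
47: 7384543 = 47·157117 + 44
53: 7384543 = 53·139331

53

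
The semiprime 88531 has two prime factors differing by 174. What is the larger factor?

397

Since p = q + 174, we have 88531 = q(q + 174), so q² + 174q − 88531 = 0.
Discriminant: 174² + 4·88531 = 30276 + 354124 = 384400; √384400 = 620.
q = (−174 + 620)/2 = 223, and p = q + 174 = 397.
Check: 223 · 397 = 88531.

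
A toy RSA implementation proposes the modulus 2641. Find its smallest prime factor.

19

2641 is odd.
Digit sum 13, not divisible by 3.
Ends in 1: not divisible by 5.
7: 2641 = 7·377 + 2
11: 2641 = 11·240 + 1
13: 2641 = 13·203 + 2
17: 2641 = 17·155 + 6
19: 2641 = 19·139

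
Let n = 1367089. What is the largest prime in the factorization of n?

59

1367089 = 17 · 80417
80417 = 29 · 2773
2773 = 47 · 59
59 is prime.
So 1367089 = 17 · 29 · 47 · 59; the largest prime factor is 59.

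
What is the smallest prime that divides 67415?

67415 is odd.
Digit sum 23, not divisible by 3.
Ends in 5: divisible by 5.

5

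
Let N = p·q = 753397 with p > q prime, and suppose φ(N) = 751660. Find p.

φ(n) = (p−1)(q−1) = n − (p+q) + 1, so p + q = 753397 − 751660 + 1 = 1738.
p and q are the roots of t² − 1738t + 753397 = 0.
Discriminant: 1738² − 4·753397 = 3020644 − 3013588 = 7056; √7056 = 84.
q = (1738 − 84)/2 = 827, p = (1738 + 84)/2 = 911.
Check: 827 · 911 = 753397.

911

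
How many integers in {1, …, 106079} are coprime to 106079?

Factor: 106079 = 37 · 47 · 61.
φ(106079) = (37−1) · (47−1) · (61−1) = 36 · 46 · 60 = 99360.

99360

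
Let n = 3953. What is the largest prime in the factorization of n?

67

3953 = 59 · 67
67 is prime.
So 3953 = 59 · 67; the largest prime factor is 67.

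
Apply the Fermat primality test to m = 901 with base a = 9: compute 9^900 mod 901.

543

9^1 ≡ 9 (mod 901)
9^2 ≡ 9^2 = 81 ≡ 81 (mod 901)
9^4 ≡ 81^2 = 6561 ≡ 254 (mod 901)
9^8 ≡ 254^2 = 64516 ≡ 545 (mod 901)
9^16 ≡ 545^2 = 297025 ≡ 596 (mod 901)
9^32 ≡ 596^2 = 355216 ≡ 222 (mod 901)
9^64 ≡ 222^2 = 49284 ≡ 630 (mod 901)
9^128 ≡ 630^2 = 396900 ≡ 460 (mod 901)
9^256 ≡ 460^2 = 211600 ≡ 766 (mod 901)
9^512 ≡ 766^2 = 586756 ≡ 205 (mod 901)
900 = 512 + 256 + 128 + 4 in binary powers of 2.
So 9^900 ≡ 205 · 766 · 460 · 254 ≡ 543 (mod 901).
Since 543 ≠ 1, base 9 is a Fermat witness: 901 is composite.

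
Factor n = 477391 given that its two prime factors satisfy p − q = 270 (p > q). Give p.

Since p = q + 270, we have 477391 = q(q + 270), so q² + 270q − 477391 = 0.
Discriminant: 270² + 4·477391 = 72900 + 1909564 = 1982464; √1982464 = 1408.
q = (−270 + 1408)/2 = 569, and p = q + 270 = 839.
Check: 569 · 839 = 477391.

839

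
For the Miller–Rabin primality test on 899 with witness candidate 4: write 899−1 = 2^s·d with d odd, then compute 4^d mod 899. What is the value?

899 − 1 = 898 = 2^1 · 449, so d = 449.
4^1 ≡ 4 (mod 899)
4^2 ≡ 4^2 = 16 ≡ 16 (mod 899)
4^4 ≡ 16^2 = 256 ≡ 256 (mod 899)
4^8 ≡ 256^2 = 65536 ≡ 808 (mod 899)
4^16 ≡ 808^2 = 652864 ≡ 190 (mod 899)
4^32 ≡ 190^2 = 36100 ≡ 140 (mod 899)
4^64 ≡ 140^2 = 19600 ≡ 721 (mod 899)
4^128 ≡ 721^2 = 519841 ≡ 219 (mod 899)
4^256 ≡ 219^2 = 47961 ≡ 314 (mod 899)
449 = 256 + 128 + 64 + 1 in binary powers of 2.
So 4^449 ≡ 314 · 219 · 721 · 4 ≡ 845 (mod 899).
Squaring chain: 845; never reaches −1, so base 4 is a Miller–Rabin witness that 899 is composite.

845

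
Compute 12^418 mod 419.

12^1 ≡ 12 (mod 419)
12^2 ≡ 12^2 = 144 ≡ 144 (mod 419)
12^4 ≡ 144^2 = 20736 ≡ 205 (mod 419)
12^8 ≡ 205^2 = 42025 ≡ 125 (mod 419)
12^16 ≡ 125^2 = 15625 ≡ 122 (mod 419)
12^32 ≡ 122^2 = 14884 ≡ 219 (mod 419)
12^64 ≡ 219^2 = 47961 ≡ 195 (mod 419)
12^128 ≡ 195^2 = 38025 ≡ 315 (mod 419)
12^256 ≡ 315^2 = 99225 ≡ 341 (mod 419)
418 = 256 + 128 + 32 + 2 in binary powers of 2.
So 12^418 ≡ 341 · 315 · 219 · 144 ≡ 1 (mod 419).
Since the result is 1, base 12 gives no evidence that 419 is composite.

1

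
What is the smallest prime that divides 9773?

9773 is odd.
Digit sum 26, not divisible by 3.
Ends in 3: not divisible by 5.
7: 9773 = 7·1396 + 1
11: 9773 = 11·888 + 5
13: 9773 = 13·751 + 10
17: 9773 = 17·574 + 15
19: 9773 = 19·514 + 7
23: 9773 = 23·424 + 21
29: 9773 = 29·337

29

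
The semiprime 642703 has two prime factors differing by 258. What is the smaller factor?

Since p = q + 258, we have 642703 = q(q + 258), so q² + 258q − 642703 = 0.
Discriminant: 258² + 4·642703 = 66564 + 2570812 = 2637376; √2637376 = 1624.
q = (−258 + 1624)/2 = 683, and p = q + 258 = 941.
Check: 683 · 941 = 642703.

683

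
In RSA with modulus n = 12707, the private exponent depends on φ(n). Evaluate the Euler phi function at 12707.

12480

Factor: 12707 = 97 · 131.
φ(12707) = (97−1) · (131−1) = 96 · 130 = 12480.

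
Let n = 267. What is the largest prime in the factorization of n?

89

267 = 3 · 89
89 is prime.
So 267 = 3 · 89; the largest prime factor is 89.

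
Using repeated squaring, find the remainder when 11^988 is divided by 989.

441

11^1 ≡ 11 (mod 989)
11^2 ≡ 11^2 = 121 ≡ 121 (mod 989)
11^4 ≡ 121^2 = 14641 ≡ 795 (mod 989)
11^8 ≡ 795^2 = 632025 ≡ 54 (mod 989)
11^16 ≡ 54^2 = 2916 ≡ 938 (mod 989)
11^32 ≡ 938^2 = 879844 ≡ 623 (mod 989)
11^64 ≡ 623^2 = 388129 ≡ 441 (mod 989)
11^128 ≡ 441^2 = 194481 ≡ 637 (mod 989)
11^256 ≡ 637^2 = 405769 ≡ 279 (mod 989)
11^512 ≡ 279^2 = 77841 ≡ 699 (mod 989)
988 = 512 + 256 + 128 + 64 + 16 + 8 + 4 in binary powers of 2.
So 11^988 ≡ 699 · 279 · 637 · 441 · 938 · 54 · 795 ≡ 441 (mod 989).
Since 441 ≠ 1, base 11 is a Fermat witness: 989 is composite.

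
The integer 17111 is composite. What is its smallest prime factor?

17111 is odd.
Digit sum 11, not divisible by 3.
Ends in 1: not divisible by 5.
7: 17111 = 7·2444 + 3
11: 17111 = 11·1555 + 6
13: 17111 = 13·1316 + 3
17: 17111 = 17·1006 + 9
19: 17111 = 19·900 + 11
23: 17111 = 23·743 + 22
29: 17111 = 29·590 + 1
31: 17111 = 31·551 + 30
37: 17111 = 37·462 + 17
41: 17111 = 41·417 + 14
43: 17111 = 43·397 + 40
47: 17111 = 47·364 + 3
53: 17111 = 53·322 + 45
59: 17111 = 59·290 + 1
61: 17111 = 61·280 + 31
67: 17111 = 67·255 + 26
71: 17111 = 71·241

71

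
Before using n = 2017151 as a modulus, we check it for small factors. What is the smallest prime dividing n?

2017151 is odd.
Digit sum 17, not divisible by 3.
Ends in 1: not divisible by 5.
7: 2017151 = 7·288164 + 3
11: 2017151 = 11·183377 + 4
13: 2017151 = 13·155165 + 6
17: 2017151 = 17·118655 + 16
19: 2017151 = 19·106165 + 16
23: 2017151 = 23·87702 + 5
29: 2017151 = 29·69556 + 27
31: 2017151 = 31·65069 + 12
37: 2017151 = 37·54517 + 22
41: 2017151 = 41·49198 + 33
43: 2017151 = 43·46910 + 21
47: 2017151 = 47·42918 + 5
53: 2017151 = 53·38059 + 24
59: 2017151 = 59·34189

59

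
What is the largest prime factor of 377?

377 = 13 · 29
29 is prime.
So 377 = 13 · 29; the largest prime factor is 29.

29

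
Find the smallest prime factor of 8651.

8651 is odd.
Digit sum 20, not divisible by 3.
Ends in 1: not divisible by 5.
7: 8651 = 7·1235 + 6
11: 8651 = 11·786 + 5
13: 8651 = 13·665 + 6
17: 8651 = 17·508 + 15
19: 8651 = 19·455 + 6
23: 8651 = 23·376 + 3
29: 8651 = 29·298 + 9
31: 8651 = 31·279 + 2
37: 8651 = 37·233 + 30
41: 8651 = 41·211

41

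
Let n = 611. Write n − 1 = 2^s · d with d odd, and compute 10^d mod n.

160

611 − 1 = 610 = 2^1 · 305, so d = 305.
10^1 ≡ 10 (mod 611)
10^2 ≡ 10^2 = 100 ≡ 100 (mod 611)
10^4 ≡ 100^2 = 10000 ≡ 224 (mod 611)
10^8 ≡ 224^2 = 50176 ≡ 74 (mod 611)
10^16 ≡ 74^2 = 5476 ≡ 588 (mod 611)
10^32 ≡ 588^2 = 345744 ≡ 529 (mod 611)
10^64 ≡ 529^2 = 279841 ≡ 3 (mod 611)
10^128 ≡ 3^2 = 9 ≡ 9 (mod 611)
10^256 ≡ 9^2 = 81 ≡ 81 (mod 611)
305 = 256 + 32 + 16 + 1 in binary powers of 2.
So 10^305 ≡ 81 · 529 · 588 · 10 ≡ 160 (mod 611).
Squaring chain: 160; never reaches −1, so base 10 is a Miller–Rabin witness that 611 is composite.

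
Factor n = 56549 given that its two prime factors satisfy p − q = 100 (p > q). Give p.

Since p = q + 100, we have 56549 = q(q + 100), so q² + 100q − 56549 = 0.
Discriminant: 100² + 4·56549 = 10000 + 226196 = 236196; √236196 = 486.
q = (−100 + 486)/2 = 193, and p = q + 100 = 293.
Check: 193 · 293 = 56549.

293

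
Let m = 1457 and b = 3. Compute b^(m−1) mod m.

3^1 ≡ 3 (mod 1457)
3^2 ≡ 3^2 = 9 ≡ 9 (mod 1457)
3^4 ≡ 9^2 = 81 ≡ 81 (mod 1457)
3^8 ≡ 81^2 = 6561 ≡ 733 (mod 1457)
3^16 ≡ 733^2 = 537289 ≡ 1113 (mod 1457)
3^32 ≡ 1113^2 = 1238769 ≡ 319 (mod 1457)
3^64 ≡ 319^2 = 101761 ≡ 1228 (mod 1457)
3^128 ≡ 1228^2 = 1507984 ≡ 1446 (mod 1457)
3^256 ≡ 1446^2 = 2090916 ≡ 121 (mod 1457)
3^512 ≡ 121^2 = 14641 ≡ 71 (mod 1457)
3^1024 ≡ 71^2 = 5041 ≡ 670 (mod 1457)
1456 = 1024 + 256 + 128 + 32 + 16 in binary powers of 2.
So 3^1456 ≡ 670 · 121 · 1446 · 319 · 1113 ≡ 307 (mod 1457).
Since 307 ≠ 1, base 3 is a Fermat witness: 1457 is composite.

307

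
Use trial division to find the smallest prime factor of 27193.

71

27193 is odd.
Digit sum 22, not divisible by 3.
Ends in 3: not divisible by 5.
7: 27193 = 7·3884 + 5
11: 27193 = 11·2472 + 1
13: 27193 = 13·2091 + 10
17: 27193 = 17·1599 + 10
19: 27193 = 19·1431 + 4
23: 27193 = 23·1182 + 7
29: 27193 = 29·937 + 20
31: 27193 = 31·877 + 6
37: 27193 = 37·734 + 35
41: 27193 = 41·663 + 10
43: 27193 = 43·632 + 17
47: 27193 = 47·578 + 27
53: 27193 = 53·513 + 4
59: 27193 = 59·460 + 53
61: 27193 = 61·445 + 48
67: 27193 = 67·405 + 58
71: 27193 = 71·383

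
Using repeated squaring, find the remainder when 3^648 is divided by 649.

3^1 ≡ 3 (mod 649)
3^2 ≡ 3^2 = 9 ≡ 9 (mod 649)
3^4 ≡ 9^2 = 81 ≡ 81 (mod 649)
3^8 ≡ 81^2 = 6561 ≡ 71 (mod 649)
3^16 ≡ 71^2 = 5041 ≡ 498 (mod 649)
3^32 ≡ 498^2 = 248004 ≡ 86 (mod 649)
3^64 ≡ 86^2 = 7396 ≡ 257 (mod 649)
3^128 ≡ 257^2 = 66049 ≡ 500 (mod 649)
3^256 ≡ 500^2 = 250000 ≡ 135 (mod 649)
3^512 ≡ 135^2 = 18225 ≡ 53 (mod 649)
648 = 512 + 128 + 8 in binary powers of 2.
So 3^648 ≡ 53 · 500 · 71 ≡ 49 (mod 649).
Since 49 ≠ 1, base 3 is a Fermat witness: 649 is composite.

49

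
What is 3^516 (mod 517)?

3^1 ≡ 3 (mod 517)
3^2 ≡ 3^2 = 9 ≡ 9 (mod 517)
3^4 ≡ 9^2 = 81 ≡ 81 (mod 517)
3^8 ≡ 81^2 = 6561 ≡ 357 (mod 517)
3^16 ≡ 357^2 = 127449 ≡ 267 (mod 517)
3^32 ≡ 267^2 = 71289 ≡ 460 (mod 517)
3^64 ≡ 460^2 = 211600 ≡ 147 (mod 517)
3^128 ≡ 147^2 = 21609 ≡ 412 (mod 517)
3^256 ≡ 412^2 = 169744 ≡ 168 (mod 517)
3^512 ≡ 168^2 = 28224 ≡ 306 (mod 517)
516 = 512 + 4 in binary powers of 2.
So 3^516 ≡ 306 · 81 ≡ 487 (mod 517).
Since 487 ≠ 1, base 3 is a Fermat witness: 517 is composite.

487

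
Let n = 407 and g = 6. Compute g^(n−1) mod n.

6^1 ≡ 6 (mod 407)
6^2 ≡ 6^2 = 36 ≡ 36 (mod 407)
6^4 ≡ 36^2 = 1296 ≡ 75 (mod 407)
6^8 ≡ 75^2 = 5625 ≡ 334 (mod 407)
6^16 ≡ 334^2 = 111556 ≡ 38 (mod 407)
6^32 ≡ 38^2 = 1444 ≡ 223 (mod 407)
6^64 ≡ 223^2 = 49729 ≡ 75 (mod 407)
6^128 ≡ 75^2 = 5625 ≡ 334 (mod 407)
6^256 ≡ 334^2 = 111556 ≡ 38 (mod 407)
406 = 256 + 128 + 16 + 4 + 2 in binary powers of 2.
So 6^406 ≡ 38 · 334 · 38 · 75 · 36 ≡ 258 (mod 407).
Since 258 ≠ 1, base 6 is a Fermat witness: 407 is composite.

258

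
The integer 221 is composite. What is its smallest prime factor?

13

221 is odd.
Digit sum 5, not divisible by 3.
Ends in 1: not divisible by 5.
7: 221 = 7·31 + 4
11: 221 = 11·20 + 1
13: 221 = 13·17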